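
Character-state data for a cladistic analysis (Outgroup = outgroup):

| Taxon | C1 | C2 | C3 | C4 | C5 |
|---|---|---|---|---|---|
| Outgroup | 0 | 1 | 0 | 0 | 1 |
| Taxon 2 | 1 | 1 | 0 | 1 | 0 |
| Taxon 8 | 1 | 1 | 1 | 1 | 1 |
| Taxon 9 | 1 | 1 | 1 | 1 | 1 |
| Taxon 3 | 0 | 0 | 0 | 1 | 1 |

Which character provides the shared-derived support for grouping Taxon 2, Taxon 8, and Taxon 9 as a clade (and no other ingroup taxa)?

C1

Character polarity is set by the outgroup: the derived state is whichever differs from the outgroup's state, so for C2, C5 the derived state is '0', and for the remaining characters it is '1'.
Only Taxon 2, Taxon 8, and Taxon 9 show the derived state '1' for C1, supporting them as a clade.
C2 (derived state '0') is unique to Taxon 3 (autapomorphy; uninformative for grouping).
C3: derived state '1' in Taxon 8 and Taxon 9 only — synapomorphy for {Taxon 8, Taxon 9}.
C4 (derived state '1') is shared by all ingroup taxa — unites the whole ingroup.
C5: derived state '0' in Taxon 2 only — an autapomorphy, so it tells us nothing about relationships among taxa.
Most parsimonious ingroup topology: ((Taxon 2,(Taxon 8,Taxon 9)),Taxon 3).
The clade {Taxon 2, Taxon 8, Taxon 9} is supported by C1: its derived state '1' occurs in exactly those taxa and in no other taxon (including the outgroup).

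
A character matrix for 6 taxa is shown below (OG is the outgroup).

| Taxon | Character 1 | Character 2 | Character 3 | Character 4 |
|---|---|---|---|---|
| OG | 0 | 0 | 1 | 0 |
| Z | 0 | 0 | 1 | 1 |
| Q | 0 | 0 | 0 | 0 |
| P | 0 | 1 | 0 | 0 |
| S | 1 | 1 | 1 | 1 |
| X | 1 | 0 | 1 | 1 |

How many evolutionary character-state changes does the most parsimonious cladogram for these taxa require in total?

Character polarity is set by the outgroup: the derived state is whichever differs from the outgroup's state, so for Character 3 the derived state is '0', and for the remaining characters it is '1'.
Character 1 (derived state '1') is shared by S and X — a synapomorphy uniting that clade.
Character 2 (state '1') occurs in P and S but conflicts with the nesting implied by the other characters — most parsimoniously interpreted as homoplasy.
Character 3: derived state '0' in P and Q only — synapomorphy for {P, Q}.
Only S, X, and Z show the derived state '1' for Character 4, supporting them as a clade.
Most parsimonious ingroup topology: ((Z,(S,X)),(Q,P)).
Changes per character on this tree: Character 1: 1; Character 2: 2; Character 3: 1; Character 4: 1.
Total = 5.

5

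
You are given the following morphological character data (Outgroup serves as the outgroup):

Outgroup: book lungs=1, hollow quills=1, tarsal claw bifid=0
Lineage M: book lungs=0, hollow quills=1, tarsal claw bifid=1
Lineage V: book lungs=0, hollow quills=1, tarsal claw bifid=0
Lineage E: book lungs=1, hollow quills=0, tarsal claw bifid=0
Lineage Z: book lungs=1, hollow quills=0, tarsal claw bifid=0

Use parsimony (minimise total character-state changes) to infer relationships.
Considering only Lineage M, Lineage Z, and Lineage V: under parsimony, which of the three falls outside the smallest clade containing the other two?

Character polarity is set by the outgroup: the derived state is whichever differs from the outgroup's state, so for book lungs, hollow quills the derived state is '0', and for the remaining characters it is '1'.
book lungs (derived state '0') is shared by Lineage M and Lineage V — a synapomorphy uniting that clade.
hollow quills: derived state '0' in Lineage E and Lineage Z only — synapomorphy for {Lineage E, Lineage Z}.
tarsal claw bifid: derived state '1' in Lineage M only — an autapomorphy, so it tells us nothing about relationships among taxa.
Most parsimonious ingroup topology: ((Lineage M,Lineage V),(Lineage E,Lineage Z)).
Lineage V and Lineage M share a more recent common ancestor with each other than either does with Lineage Z, so Lineage Z is the least closely related of the three.

Lineage Z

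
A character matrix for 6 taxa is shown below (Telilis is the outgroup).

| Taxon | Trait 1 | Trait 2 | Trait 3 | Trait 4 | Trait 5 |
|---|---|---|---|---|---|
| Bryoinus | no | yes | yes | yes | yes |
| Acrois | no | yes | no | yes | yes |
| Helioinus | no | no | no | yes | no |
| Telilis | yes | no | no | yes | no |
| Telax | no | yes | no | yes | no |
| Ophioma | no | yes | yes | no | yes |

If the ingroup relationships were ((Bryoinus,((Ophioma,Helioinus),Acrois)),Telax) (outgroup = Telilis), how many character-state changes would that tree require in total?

Map each character onto ((Bryoinus,((Ophioma,Helioinus),Acrois)),Telax) (rooted by Telilis) and count the minimum state changes it requires (Fitch parsimony):
Trait 1: 1; Trait 2: 2; Trait 3: 2; Trait 4: 1; Trait 5: 2.
Total tree length = 8.

8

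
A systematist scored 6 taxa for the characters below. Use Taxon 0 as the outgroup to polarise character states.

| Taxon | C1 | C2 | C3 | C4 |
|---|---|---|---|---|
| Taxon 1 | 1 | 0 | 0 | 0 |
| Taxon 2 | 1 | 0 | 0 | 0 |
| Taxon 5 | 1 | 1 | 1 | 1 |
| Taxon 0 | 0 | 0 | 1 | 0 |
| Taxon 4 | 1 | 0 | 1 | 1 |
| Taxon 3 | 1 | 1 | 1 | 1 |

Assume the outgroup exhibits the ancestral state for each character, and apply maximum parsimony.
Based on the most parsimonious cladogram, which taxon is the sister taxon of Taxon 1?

Character polarity is set by the outgroup: the derived state is whichever differs from the outgroup's state, so for C3 the derived state is '0', and for the remaining characters it is '1'.
C1 (derived state '1') is shared by all ingroup taxa — unites the whole ingroup.
C2 (derived state '1') is shared by Taxon 3 and Taxon 5 — a synapomorphy uniting that clade.
C3: derived state '0' in Taxon 1 and Taxon 2 only — synapomorphy for {Taxon 1, Taxon 2}.
C4 (derived state '1') is shared by Taxon 3, Taxon 4, and Taxon 5 — a synapomorphy uniting that clade.
Most parsimonious ingroup topology: ((Taxon 1,Taxon 2),((Taxon 5,Taxon 3),Taxon 4)).
Taxon 1 and Taxon 2 form a cherry on this tree, so they are sister taxa.

Taxon 2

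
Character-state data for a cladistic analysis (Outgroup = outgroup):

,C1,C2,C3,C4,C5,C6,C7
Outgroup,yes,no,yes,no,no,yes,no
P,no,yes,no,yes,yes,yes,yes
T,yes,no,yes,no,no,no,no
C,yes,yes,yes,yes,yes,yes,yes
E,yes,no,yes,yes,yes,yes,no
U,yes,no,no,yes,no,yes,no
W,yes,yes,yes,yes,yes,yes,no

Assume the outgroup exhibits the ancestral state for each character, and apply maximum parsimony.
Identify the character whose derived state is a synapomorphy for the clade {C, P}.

C7

Character polarity is set by the outgroup: the derived state is whichever differs from the outgroup's state, so for C1, C3, C6 the derived state is 'no', and for the remaining characters it is 'yes'.
C1 (derived state 'no') is unique to P (autapomorphy; uninformative for grouping).
C2 (derived state 'yes') is shared by C, P, and W — a synapomorphy uniting that clade.
C3 (state 'no') occurs in P and U but conflicts with the nesting implied by the other characters — most parsimoniously interpreted as homoplasy.
C4 (derived state 'yes') is shared by C, E, P, U, and W — a synapomorphy uniting that clade.
Only C, E, P, and W show the derived state 'yes' for C5, supporting them as a clade.
C6: derived state 'no' in T only — an autapomorphy, so it tells us nothing about relationships among taxa.
Only C and P show the derived state 'yes' for C7, supporting them as a clade.
Most parsimonious ingroup topology: (((((P,C),W),E),U),T).
The clade {C, P} is supported by C7: its derived state 'yes' occurs in exactly those taxa and in no other taxon (including the outgroup).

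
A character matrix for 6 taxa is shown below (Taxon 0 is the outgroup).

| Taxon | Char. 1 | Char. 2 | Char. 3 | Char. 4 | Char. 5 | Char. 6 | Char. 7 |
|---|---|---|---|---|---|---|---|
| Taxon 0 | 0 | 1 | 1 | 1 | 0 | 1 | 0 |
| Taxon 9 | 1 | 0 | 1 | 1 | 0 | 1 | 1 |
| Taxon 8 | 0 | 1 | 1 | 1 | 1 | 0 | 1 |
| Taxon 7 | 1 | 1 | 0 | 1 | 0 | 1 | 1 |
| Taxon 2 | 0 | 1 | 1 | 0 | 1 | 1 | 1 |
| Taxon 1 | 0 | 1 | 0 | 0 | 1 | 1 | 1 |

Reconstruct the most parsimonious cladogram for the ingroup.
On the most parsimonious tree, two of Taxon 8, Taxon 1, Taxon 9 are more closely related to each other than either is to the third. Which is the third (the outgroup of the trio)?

Taxon 9

Character polarity is set by the outgroup: the derived state is whichever differs from the outgroup's state, so for Char. 2, Char. 3, Char. 4, Char. 6 the derived state is '0', and for the remaining characters it is '1'.
Only Taxon 7 and Taxon 9 show the derived state '1' for Char. 1, supporting them as a clade.
Char. 2 (derived state '0') is unique to Taxon 9 (autapomorphy; uninformative for grouping).
Char. 3 (state '0') occurs in Taxon 1 and Taxon 7 but conflicts with the nesting implied by the other characters — most parsimoniously interpreted as homoplasy.
Only Taxon 1 and Taxon 2 show the derived state '0' for Char. 4, supporting them as a clade.
Char. 5: derived state '1' in Taxon 1, Taxon 2, and Taxon 8 only — synapomorphy for {Taxon 1, Taxon 2, Taxon 8}.
Char. 6 (derived state '0') is unique to Taxon 8 (autapomorphy; uninformative for grouping).
All ingroup taxa share the derived state '1' for Char. 7; it defines the ingroup but does not resolve relationships within it.
Most parsimonious ingroup topology: ((Taxon 9,Taxon 7),(Taxon 8,(Taxon 2,Taxon 1))).
Taxon 8 and Taxon 1 share a more recent common ancestor with each other than either does with Taxon 9, so Taxon 9 is the least closely related of the three.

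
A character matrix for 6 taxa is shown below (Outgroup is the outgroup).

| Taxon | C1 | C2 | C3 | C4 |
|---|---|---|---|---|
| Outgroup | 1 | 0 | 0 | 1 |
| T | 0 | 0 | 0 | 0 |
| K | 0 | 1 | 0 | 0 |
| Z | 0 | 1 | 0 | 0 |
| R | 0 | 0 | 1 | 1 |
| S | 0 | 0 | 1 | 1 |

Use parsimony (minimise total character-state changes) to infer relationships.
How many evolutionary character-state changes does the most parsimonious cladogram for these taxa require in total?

Character polarity is set by the outgroup: the derived state is whichever differs from the outgroup's state, so for C1, C4 the derived state is '0', and for the remaining characters it is '1'.
C1 (derived state '0') is shared by all ingroup taxa — unites the whole ingroup.
Only K and Z show the derived state '1' for C2, supporting them as a clade.
C3: derived state '1' in R and S only — synapomorphy for {R, S}.
C4 (derived state '0') is shared by K, T, and Z — a synapomorphy uniting that clade.
Most parsimonious ingroup topology: ((T,(K,Z)),(R,S)).
Changes per character on this tree: C1: 1; C2: 1; C3: 1; C4: 1.
Total = 4.

4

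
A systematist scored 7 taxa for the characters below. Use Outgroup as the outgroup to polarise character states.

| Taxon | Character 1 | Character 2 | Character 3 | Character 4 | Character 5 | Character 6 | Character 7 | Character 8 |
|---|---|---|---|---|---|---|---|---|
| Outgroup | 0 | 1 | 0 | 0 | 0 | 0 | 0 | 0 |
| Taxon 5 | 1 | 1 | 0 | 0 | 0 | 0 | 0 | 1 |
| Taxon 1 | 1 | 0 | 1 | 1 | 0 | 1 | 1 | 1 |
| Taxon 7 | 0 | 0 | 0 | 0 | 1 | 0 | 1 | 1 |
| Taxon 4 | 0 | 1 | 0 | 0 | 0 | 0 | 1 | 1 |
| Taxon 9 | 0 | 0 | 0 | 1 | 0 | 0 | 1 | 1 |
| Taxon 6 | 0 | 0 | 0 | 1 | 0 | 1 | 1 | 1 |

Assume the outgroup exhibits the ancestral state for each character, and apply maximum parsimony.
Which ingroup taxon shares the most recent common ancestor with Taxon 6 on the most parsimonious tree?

Character polarity is set by the outgroup: the derived state is whichever differs from the outgroup's state, so for Character 2 the derived state is '0', and for the remaining characters it is '1'.
Character 1 groups Taxon 1 and Taxon 5, which is incompatible with the clades supported by the remaining characters; treating it as convergent (homoplasy) costs fewer steps than any alternative tree.
Character 2 (derived state '0') is shared by Taxon 1, Taxon 6, Taxon 7, and Taxon 9 — a synapomorphy uniting that clade.
Character 3: derived state '1' in Taxon 1 only — an autapomorphy, so it tells us nothing about relationships among taxa.
Character 4 (derived state '1') is shared by Taxon 1, Taxon 6, and Taxon 9 — a synapomorphy uniting that clade.
Character 5: derived state '1' in Taxon 7 only — an autapomorphy, so it tells us nothing about relationships among taxa.
Only Taxon 1 and Taxon 6 show the derived state '1' for Character 6, supporting them as a clade.
Only Taxon 1, Taxon 4, Taxon 6, Taxon 7, and Taxon 9 show the derived state '1' for Character 7, supporting them as a clade.
Character 8 (derived state '1') is shared by all ingroup taxa — unites the whole ingroup.
Most parsimonious ingroup topology: (Taxon 5,((((Taxon 1,Taxon 6),Taxon 9),Taxon 7),Taxon 4)).
Taxon 6 and Taxon 1 form a cherry on this tree, so they are sister taxa.

Taxon 1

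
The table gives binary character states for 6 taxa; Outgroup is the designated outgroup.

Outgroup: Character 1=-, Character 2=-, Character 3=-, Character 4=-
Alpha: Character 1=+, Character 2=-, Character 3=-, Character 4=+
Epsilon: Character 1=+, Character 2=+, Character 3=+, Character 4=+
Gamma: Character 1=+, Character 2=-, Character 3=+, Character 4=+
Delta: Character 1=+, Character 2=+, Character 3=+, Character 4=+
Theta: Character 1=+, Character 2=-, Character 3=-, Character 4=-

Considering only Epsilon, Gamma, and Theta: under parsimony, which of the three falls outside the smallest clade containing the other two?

Theta

The outgroup has state '-' for every character, so '+' is the derived state throughout.
All ingroup taxa share the derived state '+' for Character 1; it defines the ingroup but does not resolve relationships within it.
Character 2 (derived state '+') is shared by Delta and Epsilon — a synapomorphy uniting that clade.
Character 3: derived state '+' in Delta, Epsilon, and Gamma only — synapomorphy for {Delta, Epsilon, Gamma}.
Only Alpha, Delta, Epsilon, and Gamma show the derived state '+' for Character 4, supporting them as a clade.
Most parsimonious ingroup topology: ((Alpha,((Epsilon,Delta),Gamma)),Theta).
Gamma and Epsilon share a more recent common ancestor with each other than either does with Theta, so Theta is the least closely related of the three.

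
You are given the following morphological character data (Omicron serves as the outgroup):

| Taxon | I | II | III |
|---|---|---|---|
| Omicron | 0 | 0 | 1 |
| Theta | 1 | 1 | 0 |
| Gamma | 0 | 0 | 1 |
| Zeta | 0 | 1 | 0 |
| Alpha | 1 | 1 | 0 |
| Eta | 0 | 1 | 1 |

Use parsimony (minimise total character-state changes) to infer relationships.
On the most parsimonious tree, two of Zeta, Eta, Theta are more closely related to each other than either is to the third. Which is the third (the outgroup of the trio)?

Eta

Character polarity is set by the outgroup: the derived state is whichever differs from the outgroup's state, so for III the derived state is '0', and for the remaining characters it is '1'.
I (derived state '1') is shared by Alpha and Theta — a synapomorphy uniting that clade.
Only Alpha, Eta, Theta, and Zeta show the derived state '1' for II, supporting them as a clade.
III: derived state '0' in Alpha, Theta, and Zeta only — synapomorphy for {Alpha, Theta, Zeta}.
Most parsimonious ingroup topology: ((((Theta,Alpha),Zeta),Eta),Gamma).
Theta and Zeta share a more recent common ancestor with each other than either does with Eta, so Eta is the least closely related of the three.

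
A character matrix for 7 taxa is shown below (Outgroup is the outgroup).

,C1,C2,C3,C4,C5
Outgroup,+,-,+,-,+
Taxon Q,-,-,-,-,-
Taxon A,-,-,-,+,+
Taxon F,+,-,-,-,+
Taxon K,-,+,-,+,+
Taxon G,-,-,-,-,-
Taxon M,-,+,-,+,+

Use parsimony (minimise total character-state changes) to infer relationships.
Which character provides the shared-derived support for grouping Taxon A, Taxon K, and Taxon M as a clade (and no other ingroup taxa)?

Character polarity is set by the outgroup: the derived state is whichever differs from the outgroup's state, so for C1, C3, C5 the derived state is '-', and for the remaining characters it is '+'.
C1: derived state '-' in Taxon A, Taxon G, Taxon K, Taxon M, and Taxon Q only — synapomorphy for {Taxon A, Taxon G, Taxon K, Taxon M, Taxon Q}.
Only Taxon K and Taxon M show the derived state '+' for C2, supporting them as a clade.
C3 (derived state '-') is shared by all ingroup taxa — unites the whole ingroup.
C4: derived state '+' in Taxon A, Taxon K, and Taxon M only — synapomorphy for {Taxon A, Taxon K, Taxon M}.
C5 (derived state '-') is shared by Taxon G and Taxon Q — a synapomorphy uniting that clade.
Most parsimonious ingroup topology: (((Taxon Q,Taxon G),(Taxon A,(Taxon K,Taxon M))),Taxon F).
The clade {Taxon A, Taxon K, Taxon M} is supported by C4: its derived state '+' occurs in exactly those taxa and in no other taxon (including the outgroup).

C4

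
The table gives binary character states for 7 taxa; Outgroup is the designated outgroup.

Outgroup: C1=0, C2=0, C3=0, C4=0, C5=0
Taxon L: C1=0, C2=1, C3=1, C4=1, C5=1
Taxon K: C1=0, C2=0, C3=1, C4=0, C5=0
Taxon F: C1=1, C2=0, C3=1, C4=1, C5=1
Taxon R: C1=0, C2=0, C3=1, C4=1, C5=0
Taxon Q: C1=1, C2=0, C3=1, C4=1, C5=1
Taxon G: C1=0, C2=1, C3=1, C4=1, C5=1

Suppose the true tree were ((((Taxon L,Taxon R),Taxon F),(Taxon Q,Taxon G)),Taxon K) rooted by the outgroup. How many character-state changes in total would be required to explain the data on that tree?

8

Map each character onto ((((Taxon L,Taxon R),Taxon F),(Taxon Q,Taxon G)),Taxon K) (rooted by Outgroup) and count the minimum state changes it requires (Fitch parsimony):
C1: 2; C2: 2; C3: 1; C4: 1; C5: 2.
Total tree length = 8.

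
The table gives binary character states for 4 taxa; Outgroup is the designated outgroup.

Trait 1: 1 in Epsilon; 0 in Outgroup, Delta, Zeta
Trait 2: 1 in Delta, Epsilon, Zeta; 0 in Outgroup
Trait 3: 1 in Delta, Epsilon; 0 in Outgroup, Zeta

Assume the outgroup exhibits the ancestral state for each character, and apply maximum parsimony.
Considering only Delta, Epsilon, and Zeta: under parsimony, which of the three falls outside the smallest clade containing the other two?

Zeta

The outgroup has state '0' for every character, so '1' is the derived state throughout.
Trait 1: derived state '1' in Epsilon only — an autapomorphy, so it tells us nothing about relationships among taxa.
Trait 2 (derived state '1') is shared by all ingroup taxa — unites the whole ingroup.
Only Delta and Epsilon show the derived state '1' for Trait 3, supporting them as a clade.
Most parsimonious ingroup topology: ((Delta,Epsilon),Zeta).
Delta and Epsilon share a more recent common ancestor with each other than either does with Zeta, so Zeta is the least closely related of the three.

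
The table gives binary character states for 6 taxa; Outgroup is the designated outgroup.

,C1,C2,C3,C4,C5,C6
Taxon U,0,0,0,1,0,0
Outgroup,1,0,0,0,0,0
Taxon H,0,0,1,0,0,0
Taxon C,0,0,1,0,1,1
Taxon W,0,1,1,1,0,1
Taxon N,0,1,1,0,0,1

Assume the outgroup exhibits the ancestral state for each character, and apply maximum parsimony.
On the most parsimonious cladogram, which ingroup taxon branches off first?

Character polarity is set by the outgroup: the derived state is whichever differs from the outgroup's state, so for C1 the derived state is '0', and for the remaining characters it is '1'.
C1 (derived state '0') is shared by all ingroup taxa — unites the whole ingroup.
Only Taxon N and Taxon W show the derived state '1' for C2, supporting them as a clade.
C3 (derived state '1') is shared by Taxon C, Taxon H, Taxon N, and Taxon W — a synapomorphy uniting that clade.
C4 (state '1') occurs in Taxon U and Taxon W but conflicts with the nesting implied by the other characters — most parsimoniously interpreted as homoplasy.
C5 (derived state '1') is unique to Taxon C (autapomorphy; uninformative for grouping).
Only Taxon C, Taxon N, and Taxon W show the derived state '1' for C6, supporting them as a clade.
Most parsimonious ingroup topology: (Taxon U,(((Taxon N,Taxon W),Taxon C),Taxon H)).
Taxon U is sister to the clade containing all other ingroup taxa, so it is the earliest-diverging (most basal) ingroup lineage.

Taxon U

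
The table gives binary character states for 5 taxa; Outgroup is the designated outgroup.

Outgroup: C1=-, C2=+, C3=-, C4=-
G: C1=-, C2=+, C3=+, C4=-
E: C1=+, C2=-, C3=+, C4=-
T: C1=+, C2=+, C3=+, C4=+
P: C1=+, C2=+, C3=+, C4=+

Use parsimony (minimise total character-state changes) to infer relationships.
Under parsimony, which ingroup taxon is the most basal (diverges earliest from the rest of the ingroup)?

G

Character polarity is set by the outgroup: the derived state is whichever differs from the outgroup's state, so for C2 the derived state is '-', and for the remaining characters it is '+'.
C1 (derived state '+') is shared by E, P, and T — a synapomorphy uniting that clade.
C2: derived state '-' in E only — an autapomorphy, so it tells us nothing about relationships among taxa.
C3 (derived state '+') is shared by all ingroup taxa — unites the whole ingroup.
C4 (derived state '+') is shared by P and T — a synapomorphy uniting that clade.
Most parsimonious ingroup topology: (G,(E,(T,P))).
G is sister to the clade containing all other ingroup taxa, so it is the earliest-diverging (most basal) ingroup lineage.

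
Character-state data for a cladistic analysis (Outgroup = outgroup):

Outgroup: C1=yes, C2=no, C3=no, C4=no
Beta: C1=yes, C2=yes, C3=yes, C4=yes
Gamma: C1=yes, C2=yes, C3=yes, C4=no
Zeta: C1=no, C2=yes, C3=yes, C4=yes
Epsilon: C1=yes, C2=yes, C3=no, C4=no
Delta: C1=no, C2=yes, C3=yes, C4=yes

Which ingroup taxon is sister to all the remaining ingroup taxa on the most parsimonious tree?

Character polarity is set by the outgroup: the derived state is whichever differs from the outgroup's state, so for C1 the derived state is 'no', and for the remaining characters it is 'yes'.
C1: derived state 'no' in Delta and Zeta only — synapomorphy for {Delta, Zeta}.
C2 (derived state 'yes') is shared by all ingroup taxa — unites the whole ingroup.
Only Beta, Delta, Gamma, and Zeta show the derived state 'yes' for C3, supporting them as a clade.
C4: derived state 'yes' in Beta, Delta, and Zeta only — synapomorphy for {Beta, Delta, Zeta}.
Most parsimonious ingroup topology: (((Beta,(Zeta,Delta)),Gamma),Epsilon).
Epsilon is sister to the clade containing all other ingroup taxa, so it is the earliest-diverging (most basal) ingroup lineage.

Epsilon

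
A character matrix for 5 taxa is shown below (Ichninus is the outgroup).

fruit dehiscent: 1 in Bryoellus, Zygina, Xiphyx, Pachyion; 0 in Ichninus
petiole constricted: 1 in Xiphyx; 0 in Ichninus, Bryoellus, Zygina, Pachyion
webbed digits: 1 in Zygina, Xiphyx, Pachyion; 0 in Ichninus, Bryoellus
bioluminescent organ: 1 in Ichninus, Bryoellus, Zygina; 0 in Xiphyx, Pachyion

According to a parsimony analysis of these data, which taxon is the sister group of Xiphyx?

Character polarity is set by the outgroup: the derived state is whichever differs from the outgroup's state, so for bioluminescent organ the derived state is '0', and for the remaining characters it is '1'.
All ingroup taxa share the derived state '1' for fruit dehiscent; it defines the ingroup but does not resolve relationships within it.
petiole constricted: derived state '1' in Xiphyx only — an autapomorphy, so it tells us nothing about relationships among taxa.
webbed digits: derived state '1' in Pachyion, Xiphyx, and Zygina only — synapomorphy for {Pachyion, Xiphyx, Zygina}.
Only Pachyion and Xiphyx show the derived state '0' for bioluminescent organ, supporting them as a clade.
Most parsimonious ingroup topology: (Bryoellus,(Zygina,(Xiphyx,Pachyion))).
Xiphyx and Pachyion form a cherry on this tree, so they are sister taxa.

Pachyion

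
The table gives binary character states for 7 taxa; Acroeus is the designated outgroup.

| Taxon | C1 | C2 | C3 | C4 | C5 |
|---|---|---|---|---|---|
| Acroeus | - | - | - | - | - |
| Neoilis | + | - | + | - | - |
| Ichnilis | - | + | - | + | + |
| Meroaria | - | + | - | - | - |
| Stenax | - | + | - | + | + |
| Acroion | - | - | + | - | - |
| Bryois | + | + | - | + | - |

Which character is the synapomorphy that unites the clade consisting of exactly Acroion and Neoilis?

C3

The outgroup has state '-' for every character, so '+' is the derived state throughout.
C1 groups Bryois and Neoilis, which is incompatible with the clades supported by the remaining characters; treating it as convergent (homoplasy) costs fewer steps than any alternative tree.
C2: derived state '+' in Bryois, Ichnilis, Meroaria, and Stenax only — synapomorphy for {Bryois, Ichnilis, Meroaria, Stenax}.
Only Acroion and Neoilis show the derived state '+' for C3, supporting them as a clade.
C4: derived state '+' in Bryois, Ichnilis, and Stenax only — synapomorphy for {Bryois, Ichnilis, Stenax}.
Only Ichnilis and Stenax show the derived state '+' for C5, supporting them as a clade.
Most parsimonious ingroup topology: ((Neoilis,Acroion),(((Ichnilis,Stenax),Bryois),Meroaria)).
The clade {Acroion, Neoilis} is supported by C3: its derived state '+' occurs in exactly those taxa and in no other taxon (including the outgroup).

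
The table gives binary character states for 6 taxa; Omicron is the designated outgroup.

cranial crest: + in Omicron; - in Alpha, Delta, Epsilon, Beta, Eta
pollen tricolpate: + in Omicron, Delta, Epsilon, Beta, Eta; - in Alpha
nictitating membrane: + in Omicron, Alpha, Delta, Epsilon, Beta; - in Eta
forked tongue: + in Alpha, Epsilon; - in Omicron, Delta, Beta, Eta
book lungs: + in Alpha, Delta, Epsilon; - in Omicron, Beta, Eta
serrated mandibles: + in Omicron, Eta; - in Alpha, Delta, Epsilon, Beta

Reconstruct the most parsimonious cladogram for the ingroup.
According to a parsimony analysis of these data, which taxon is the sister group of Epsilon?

Character polarity is set by the outgroup: the derived state is whichever differs from the outgroup's state, so for cranial crest, pollen tricolpate, nictitating membrane, serrated mandibles the derived state is '-', and for the remaining characters it is '+'.
cranial crest (derived state '-') is shared by all ingroup taxa — unites the whole ingroup.
pollen tricolpate: derived state '-' in Alpha only — an autapomorphy, so it tells us nothing about relationships among taxa.
nictitating membrane (derived state '-') is unique to Eta (autapomorphy; uninformative for grouping).
forked tongue (derived state '+') is shared by Alpha and Epsilon — a synapomorphy uniting that clade.
book lungs: derived state '+' in Alpha, Delta, and Epsilon only — synapomorphy for {Alpha, Delta, Epsilon}.
Only Alpha, Beta, Delta, and Epsilon show the derived state '-' for serrated mandibles, supporting them as a clade.
Most parsimonious ingroup topology: ((((Alpha,Epsilon),Delta),Beta),Eta).
Epsilon and Alpha form a cherry on this tree, so they are sister taxa.

Alpha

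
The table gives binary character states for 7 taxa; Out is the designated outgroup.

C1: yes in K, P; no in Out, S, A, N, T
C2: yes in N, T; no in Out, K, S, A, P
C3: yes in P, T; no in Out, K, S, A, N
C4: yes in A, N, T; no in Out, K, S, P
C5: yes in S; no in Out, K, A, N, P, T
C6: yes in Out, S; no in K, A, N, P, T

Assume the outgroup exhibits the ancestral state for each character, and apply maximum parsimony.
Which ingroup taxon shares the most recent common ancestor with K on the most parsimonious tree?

Character polarity is set by the outgroup: the derived state is whichever differs from the outgroup's state, so for C6 the derived state is 'no', and for the remaining characters it is 'yes'.
C1: derived state 'yes' in K and P only — synapomorphy for {K, P}.
Only N and T show the derived state 'yes' for C2, supporting them as a clade.
C3 groups P and T, which is incompatible with the clades supported by the remaining characters; treating it as convergent (homoplasy) costs fewer steps than any alternative tree.
Only A, N, and T show the derived state 'yes' for C4, supporting them as a clade.
C5 (derived state 'yes') is unique to S (autapomorphy; uninformative for grouping).
C6 (derived state 'no') is shared by A, K, N, P, and T — a synapomorphy uniting that clade.
Most parsimonious ingroup topology: (((K,P),(A,(N,T))),S).
K and P form a cherry on this tree, so they are sister taxa.

P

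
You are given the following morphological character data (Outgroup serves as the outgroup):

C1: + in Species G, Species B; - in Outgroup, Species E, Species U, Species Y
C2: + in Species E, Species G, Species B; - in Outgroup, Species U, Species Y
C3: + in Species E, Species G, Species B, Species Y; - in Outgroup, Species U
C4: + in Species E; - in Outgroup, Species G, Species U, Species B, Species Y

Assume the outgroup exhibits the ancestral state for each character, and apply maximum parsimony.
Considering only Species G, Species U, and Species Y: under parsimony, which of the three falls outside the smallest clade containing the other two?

Species U

The outgroup has state '-' for every character, so '+' is the derived state throughout.
C1 (derived state '+') is shared by Species B and Species G — a synapomorphy uniting that clade.
C2: derived state '+' in Species B, Species E, and Species G only — synapomorphy for {Species B, Species E, Species G}.
C3: derived state '+' in Species B, Species E, Species G, and Species Y only — synapomorphy for {Species B, Species E, Species G, Species Y}.
C4 (derived state '+') is unique to Species E (autapomorphy; uninformative for grouping).
Most parsimonious ingroup topology: (((Species E,(Species G,Species B)),Species Y),Species U).
Species G and Species Y share a more recent common ancestor with each other than either does with Species U, so Species U is the least closely related of the three.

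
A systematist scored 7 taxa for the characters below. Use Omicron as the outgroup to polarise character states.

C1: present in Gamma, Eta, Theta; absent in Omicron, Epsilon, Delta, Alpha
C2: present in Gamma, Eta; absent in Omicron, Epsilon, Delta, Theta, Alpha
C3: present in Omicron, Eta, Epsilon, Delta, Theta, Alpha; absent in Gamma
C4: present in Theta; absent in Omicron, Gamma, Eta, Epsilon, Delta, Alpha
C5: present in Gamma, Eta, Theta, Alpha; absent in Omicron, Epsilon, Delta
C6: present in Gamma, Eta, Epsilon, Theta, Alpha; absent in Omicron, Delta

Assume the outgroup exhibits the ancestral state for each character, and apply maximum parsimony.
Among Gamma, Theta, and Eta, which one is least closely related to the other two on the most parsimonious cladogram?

Character polarity is set by the outgroup: the derived state is whichever differs from the outgroup's state, so for C3 the derived state is 'absent', and for the remaining characters it is 'present'.
Only Eta, Gamma, and Theta show the derived state 'present' for C1, supporting them as a clade.
Only Eta and Gamma show the derived state 'present' for C2, supporting them as a clade.
C3 (derived state 'absent') is unique to Gamma (autapomorphy; uninformative for grouping).
C4: derived state 'present' in Theta only — an autapomorphy, so it tells us nothing about relationships among taxa.
C5 (derived state 'present') is shared by Alpha, Eta, Gamma, and Theta — a synapomorphy uniting that clade.
C6: derived state 'present' in Alpha, Epsilon, Eta, Gamma, and Theta only — synapomorphy for {Alpha, Epsilon, Eta, Gamma, Theta}.
Most parsimonious ingroup topology: ((Epsilon,(Alpha,(Theta,(Eta,Gamma)))),Delta).
Eta and Gamma share a more recent common ancestor with each other than either does with Theta, so Theta is the least closely related of the three.

Theta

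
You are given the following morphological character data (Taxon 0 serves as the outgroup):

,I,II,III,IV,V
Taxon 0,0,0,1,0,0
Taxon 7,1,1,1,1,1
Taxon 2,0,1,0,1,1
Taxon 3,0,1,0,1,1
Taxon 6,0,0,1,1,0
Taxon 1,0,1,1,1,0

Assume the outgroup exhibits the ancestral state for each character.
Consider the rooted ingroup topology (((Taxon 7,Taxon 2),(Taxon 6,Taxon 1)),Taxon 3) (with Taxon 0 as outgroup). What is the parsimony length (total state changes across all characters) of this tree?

Map each character onto (((Taxon 7,Taxon 2),(Taxon 6,Taxon 1)),Taxon 3) (rooted by Taxon 0) and count the minimum state changes it requires (Fitch parsimony):
I: 1; II: 2; III: 2; IV: 1; V: 2.
Total tree length = 8.

8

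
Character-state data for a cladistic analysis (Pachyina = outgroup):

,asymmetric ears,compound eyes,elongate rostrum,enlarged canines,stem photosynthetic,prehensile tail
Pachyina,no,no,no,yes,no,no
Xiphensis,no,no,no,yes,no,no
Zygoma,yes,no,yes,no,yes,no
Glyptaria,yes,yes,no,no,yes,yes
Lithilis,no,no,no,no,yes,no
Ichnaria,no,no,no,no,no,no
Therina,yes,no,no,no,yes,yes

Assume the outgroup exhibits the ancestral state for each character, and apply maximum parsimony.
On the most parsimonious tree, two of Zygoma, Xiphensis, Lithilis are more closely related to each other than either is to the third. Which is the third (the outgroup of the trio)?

Character polarity is set by the outgroup: the derived state is whichever differs from the outgroup's state, so for enlarged canines the derived state is 'no', and for the remaining characters it is 'yes'.
Only Glyptaria, Therina, and Zygoma show the derived state 'yes' for asymmetric ears, supporting them as a clade.
compound eyes: derived state 'yes' in Glyptaria only — an autapomorphy, so it tells us nothing about relationships among taxa.
elongate rostrum (derived state 'yes') is unique to Zygoma (autapomorphy; uninformative for grouping).
enlarged canines (derived state 'no') is shared by Glyptaria, Ichnaria, Lithilis, Therina, and Zygoma — a synapomorphy uniting that clade.
Only Glyptaria, Lithilis, Therina, and Zygoma show the derived state 'yes' for stem photosynthetic, supporting them as a clade.
prehensile tail (derived state 'yes') is shared by Glyptaria and Therina — a synapomorphy uniting that clade.
Most parsimonious ingroup topology: (Xiphensis,(((Zygoma,(Glyptaria,Therina)),Lithilis),Ichnaria)).
Zygoma and Lithilis share a more recent common ancestor with each other than either does with Xiphensis, so Xiphensis is the least closely related of the three.

Xiphensis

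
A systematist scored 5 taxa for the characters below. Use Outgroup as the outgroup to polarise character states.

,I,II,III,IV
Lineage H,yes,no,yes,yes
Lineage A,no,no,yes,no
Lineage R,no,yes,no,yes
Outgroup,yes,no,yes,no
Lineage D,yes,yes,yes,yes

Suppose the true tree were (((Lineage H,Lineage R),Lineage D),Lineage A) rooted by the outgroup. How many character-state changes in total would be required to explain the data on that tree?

Map each character onto (((Lineage H,Lineage R),Lineage D),Lineage A) (rooted by Outgroup) and count the minimum state changes it requires (Fitch parsimony):
I: 2; II: 2; III: 1; IV: 1.
Total tree length = 6.

6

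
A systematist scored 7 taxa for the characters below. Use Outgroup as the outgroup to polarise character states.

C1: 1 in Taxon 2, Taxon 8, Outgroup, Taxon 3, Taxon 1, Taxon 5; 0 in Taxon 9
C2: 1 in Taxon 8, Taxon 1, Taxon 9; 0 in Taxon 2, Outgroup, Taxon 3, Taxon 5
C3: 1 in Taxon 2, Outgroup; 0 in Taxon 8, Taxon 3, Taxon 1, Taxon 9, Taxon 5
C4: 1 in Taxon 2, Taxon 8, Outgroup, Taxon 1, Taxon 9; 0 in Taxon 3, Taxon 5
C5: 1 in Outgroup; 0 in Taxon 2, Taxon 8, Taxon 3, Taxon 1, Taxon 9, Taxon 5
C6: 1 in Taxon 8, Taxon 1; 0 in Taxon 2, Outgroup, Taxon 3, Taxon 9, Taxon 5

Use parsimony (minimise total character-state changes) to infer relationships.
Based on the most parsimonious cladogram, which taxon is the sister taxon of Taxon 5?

Character polarity is set by the outgroup: the derived state is whichever differs from the outgroup's state, so for C1, C3, C4, C5 the derived state is '0', and for the remaining characters it is '1'.
C1 (derived state '0') is unique to Taxon 9 (autapomorphy; uninformative for grouping).
C2 (derived state '1') is shared by Taxon 1, Taxon 8, and Taxon 9 — a synapomorphy uniting that clade.
C3 (derived state '0') is shared by Taxon 1, Taxon 3, Taxon 5, Taxon 8, and Taxon 9 — a synapomorphy uniting that clade.
C4: derived state '0' in Taxon 3 and Taxon 5 only — synapomorphy for {Taxon 3, Taxon 5}.
C5 (derived state '0') is shared by all ingroup taxa — unites the whole ingroup.
C6: derived state '1' in Taxon 1 and Taxon 8 only — synapomorphy for {Taxon 1, Taxon 8}.
Most parsimonious ingroup topology: (Taxon 2,((Taxon 9,(Taxon 8,Taxon 1)),(Taxon 5,Taxon 3))).
Taxon 5 and Taxon 3 form a cherry on this tree, so they are sister taxa.

Taxon 3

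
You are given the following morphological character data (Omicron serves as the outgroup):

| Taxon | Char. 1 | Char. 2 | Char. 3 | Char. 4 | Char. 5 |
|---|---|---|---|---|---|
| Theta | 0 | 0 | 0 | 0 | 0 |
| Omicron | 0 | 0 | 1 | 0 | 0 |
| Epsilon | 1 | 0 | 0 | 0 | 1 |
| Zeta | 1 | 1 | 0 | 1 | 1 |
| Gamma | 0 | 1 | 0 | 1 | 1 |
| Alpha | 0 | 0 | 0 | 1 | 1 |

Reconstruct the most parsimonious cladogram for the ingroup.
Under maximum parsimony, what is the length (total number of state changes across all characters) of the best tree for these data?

Character polarity is set by the outgroup: the derived state is whichever differs from the outgroup's state, so for Char. 3 the derived state is '0', and for the remaining characters it is '1'.
Char. 1 groups Epsilon and Zeta, which is incompatible with the clades supported by the remaining characters; treating it as convergent (homoplasy) costs fewer steps than any alternative tree.
Only Gamma and Zeta show the derived state '1' for Char. 2, supporting them as a clade.
All ingroup taxa share the derived state '0' for Char. 3; it defines the ingroup but does not resolve relationships within it.
Char. 4: derived state '1' in Alpha, Gamma, and Zeta only — synapomorphy for {Alpha, Gamma, Zeta}.
Only Alpha, Epsilon, Gamma, and Zeta show the derived state '1' for Char. 5, supporting them as a clade.
Most parsimonious ingroup topology: (Theta,(Epsilon,((Zeta,Gamma),Alpha))).
Changes per character on this tree: Char. 1: 2; Char. 2: 1; Char. 3: 1; Char. 4: 1; Char. 5: 1.
Total = 6.

6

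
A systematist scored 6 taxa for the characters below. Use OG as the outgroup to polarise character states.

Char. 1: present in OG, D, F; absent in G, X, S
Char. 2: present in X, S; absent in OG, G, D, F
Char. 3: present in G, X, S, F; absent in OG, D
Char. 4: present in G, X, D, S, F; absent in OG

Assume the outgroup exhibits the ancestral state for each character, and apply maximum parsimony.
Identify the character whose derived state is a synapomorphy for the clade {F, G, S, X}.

Char. 3

Character polarity is set by the outgroup: the derived state is whichever differs from the outgroup's state, so for Char. 1 the derived state is 'absent', and for the remaining characters it is 'present'.
Char. 1 (derived state 'absent') is shared by G, S, and X — a synapomorphy uniting that clade.
Only S and X show the derived state 'present' for Char. 2, supporting them as a clade.
Char. 3: derived state 'present' in F, G, S, and X only — synapomorphy for {F, G, S, X}.
Char. 4 (derived state 'present') is shared by all ingroup taxa — unites the whole ingroup.
Most parsimonious ingroup topology: ((((X,S),G),F),D).
The clade {F, G, S, X} is supported by Char. 3: its derived state 'present' occurs in exactly those taxa and in no other taxon (including the outgroup).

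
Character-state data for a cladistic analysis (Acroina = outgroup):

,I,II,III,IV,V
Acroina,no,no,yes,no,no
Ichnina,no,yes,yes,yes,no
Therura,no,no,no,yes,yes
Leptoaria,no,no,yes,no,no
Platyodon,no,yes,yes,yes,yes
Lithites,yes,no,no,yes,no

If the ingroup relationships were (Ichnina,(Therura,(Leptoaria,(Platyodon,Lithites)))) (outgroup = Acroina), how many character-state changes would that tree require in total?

9

Map each character onto (Ichnina,(Therura,(Leptoaria,(Platyodon,Lithites)))) (rooted by Acroina) and count the minimum state changes it requires (Fitch parsimony):
I: 1; II: 2; III: 2; IV: 2; V: 2.
Total tree length = 9.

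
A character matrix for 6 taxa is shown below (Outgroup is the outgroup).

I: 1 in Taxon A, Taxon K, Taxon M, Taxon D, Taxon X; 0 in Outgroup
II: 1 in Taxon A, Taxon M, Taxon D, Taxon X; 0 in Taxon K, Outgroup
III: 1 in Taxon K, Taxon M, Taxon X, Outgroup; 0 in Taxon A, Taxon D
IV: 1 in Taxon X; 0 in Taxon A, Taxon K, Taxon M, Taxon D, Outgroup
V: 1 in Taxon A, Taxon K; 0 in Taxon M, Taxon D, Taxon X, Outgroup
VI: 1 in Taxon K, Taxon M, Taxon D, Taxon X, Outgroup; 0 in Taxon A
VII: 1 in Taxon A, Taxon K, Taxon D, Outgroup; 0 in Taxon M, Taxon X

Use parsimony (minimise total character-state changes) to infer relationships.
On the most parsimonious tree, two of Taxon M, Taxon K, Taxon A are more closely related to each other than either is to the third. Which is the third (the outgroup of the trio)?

Taxon K

Character polarity is set by the outgroup: the derived state is whichever differs from the outgroup's state, so for III, VI, VII the derived state is '0', and for the remaining characters it is '1'.
All ingroup taxa share the derived state '1' for I; it defines the ingroup but does not resolve relationships within it.
II: derived state '1' in Taxon A, Taxon D, Taxon M, and Taxon X only — synapomorphy for {Taxon A, Taxon D, Taxon M, Taxon X}.
Only Taxon A and Taxon D show the derived state '0' for III, supporting them as a clade.
IV (derived state '1') is unique to Taxon X (autapomorphy; uninformative for grouping).
V (state '1') occurs in Taxon A and Taxon K but conflicts with the nesting implied by the other characters — most parsimoniously interpreted as homoplasy.
VI: derived state '0' in Taxon A only — an autapomorphy, so it tells us nothing about relationships among taxa.
Only Taxon M and Taxon X show the derived state '0' for VII, supporting them as a clade.
Most parsimonious ingroup topology: (((Taxon D,Taxon A),(Taxon X,Taxon M)),Taxon K).
Taxon A and Taxon M share a more recent common ancestor with each other than either does with Taxon K, so Taxon K is the least closely related of the three.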